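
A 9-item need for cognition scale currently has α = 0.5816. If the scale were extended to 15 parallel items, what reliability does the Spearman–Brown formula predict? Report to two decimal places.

Length factor m = 15/9 = 1.6667
α' = m·α / (1 + (m−1)·α)
   = 15/9 × 0.5816 / (1 + (15/9 − 1) × 0.5816)
   = 0.9693 / 1.3877 = 0.70

predicted reliability = 0.70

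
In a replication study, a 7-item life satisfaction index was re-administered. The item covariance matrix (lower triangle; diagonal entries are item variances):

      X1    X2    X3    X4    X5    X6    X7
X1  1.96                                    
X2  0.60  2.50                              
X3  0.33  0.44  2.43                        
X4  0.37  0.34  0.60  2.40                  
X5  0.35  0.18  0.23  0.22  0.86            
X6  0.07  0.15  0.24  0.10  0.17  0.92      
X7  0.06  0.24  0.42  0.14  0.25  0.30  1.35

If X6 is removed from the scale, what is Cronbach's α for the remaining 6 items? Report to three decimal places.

Cronbach's α = 0.544

Remaining items: X1, X2, X3, X4, X5, X7 (k = 6).
Σσ²ᵢ = 1.96 + 2.50 + 2.43 + 2.40 + 0.86 + 1.35 = 11.50
Var(T) = 11.50 + 2 × 4.77 = 21.04
α (item deleted) = (6/5)·(1 − 11.50/21.04) = 0.544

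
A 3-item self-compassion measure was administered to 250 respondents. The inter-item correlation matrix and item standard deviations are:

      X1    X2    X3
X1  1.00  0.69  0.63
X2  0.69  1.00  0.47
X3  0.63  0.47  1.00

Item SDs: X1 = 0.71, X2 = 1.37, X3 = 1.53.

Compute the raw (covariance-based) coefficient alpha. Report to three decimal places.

coefficient alpha = 0.747

Σσ²ᵢ = 0.71² + 1.37² + 1.53² = 4.7219
Covariances σ_ij = r_ij · s_i · s_j:
  σ(X1,X2) = 0.69 × 0.71 × 1.37 = 0.6712
  σ(X1,X3) = 0.63 × 0.71 × 1.53 = 0.6844
  σ(X2,X3) = 0.47 × 1.37 × 1.53 = 0.9852
σ²_T = Σσ²ᵢ + 2·Σσ_ij = 4.7219 + 2 × 2.3408 = 9.4035
α = (3/2)·(1 − 4.7219/9.4035) = 0.747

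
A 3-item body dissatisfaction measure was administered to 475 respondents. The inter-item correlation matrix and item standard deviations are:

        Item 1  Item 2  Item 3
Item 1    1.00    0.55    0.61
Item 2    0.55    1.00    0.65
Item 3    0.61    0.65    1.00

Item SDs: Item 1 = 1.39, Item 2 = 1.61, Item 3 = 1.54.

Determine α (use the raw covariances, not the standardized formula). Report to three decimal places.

α = 0.819

Σσ²ᵢ = 1.39² + 1.61² + 1.54² = 6.8958
Covariances σ_ij = r_ij · s_i · s_j:
  σ(Item 1,Item 2) = 0.55 × 1.39 × 1.61 = 1.2308
  σ(Item 1,Item 3) = 0.61 × 1.39 × 1.54 = 1.3058
  σ(Item 2,Item 3) = 0.65 × 1.61 × 1.54 = 1.6116
σ²_T = Σσ²ᵢ + 2·Σσ_ij = 6.8958 + 2 × 4.1482 = 15.1922
α = (3/2)·(1 − 6.8958/15.1922) = 0.819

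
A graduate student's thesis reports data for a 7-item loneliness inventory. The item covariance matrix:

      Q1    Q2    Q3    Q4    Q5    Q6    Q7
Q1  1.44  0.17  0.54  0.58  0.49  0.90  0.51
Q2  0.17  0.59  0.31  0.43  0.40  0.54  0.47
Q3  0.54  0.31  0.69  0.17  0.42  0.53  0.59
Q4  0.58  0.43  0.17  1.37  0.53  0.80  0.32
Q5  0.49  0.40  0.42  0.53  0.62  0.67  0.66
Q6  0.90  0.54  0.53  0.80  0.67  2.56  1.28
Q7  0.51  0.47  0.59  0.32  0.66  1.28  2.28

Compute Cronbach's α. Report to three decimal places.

ΣVar(i) = 1.44 + 0.59 + 0.69 + 1.37 + 0.62 + 2.56 + 2.28 = 9.55
Sum of off-diagonal covariances = 11.31
total variance = 9.55 + 2 × 11.31 = 32.17
α = (k/(k−1))·(1 − ΣVar(i)/total variance) = (7/6)·(1 − 9.55/32.17) = 0.820

Cronbach's α = 0.820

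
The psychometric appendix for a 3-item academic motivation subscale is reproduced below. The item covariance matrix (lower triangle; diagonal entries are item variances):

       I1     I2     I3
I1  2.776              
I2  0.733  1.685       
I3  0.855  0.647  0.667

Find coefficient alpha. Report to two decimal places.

sum of item variances = 2.776 + 1.685 + 0.667 = 5.128
Sum of off-diagonal covariances = 2.235
Var(T) = 5.128 + 2 × 2.235 = 9.598
α = (k/(k−1))·(1 − sum of item variances/Var(T)) = (3/2)·(1 − 5.128/9.598) = 0.70

coefficient alpha = 0.70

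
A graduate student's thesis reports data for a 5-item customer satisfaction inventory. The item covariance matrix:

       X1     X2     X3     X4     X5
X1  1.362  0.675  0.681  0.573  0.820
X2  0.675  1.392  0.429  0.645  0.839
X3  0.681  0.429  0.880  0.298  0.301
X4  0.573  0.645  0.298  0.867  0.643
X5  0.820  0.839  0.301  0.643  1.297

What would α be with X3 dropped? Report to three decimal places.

Remaining items: X1, X2, X4, X5 (k = 4).
Σσᵢ² = 1.362 + 1.392 + 0.867 + 1.297 = 4.918
σ²_T = 4.918 + 2 × 4.195 = 13.308
α (item deleted) = (4/3)·(1 − 4.918/13.308) = 0.841

α = 0.841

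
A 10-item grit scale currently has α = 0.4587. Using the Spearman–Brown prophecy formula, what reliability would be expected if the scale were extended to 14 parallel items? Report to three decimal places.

predicted reliability = 0.543

Length factor m = 14/10 = 1.4000
α' = m·α / (1 + (m−1)·α)
   = 14/10 × 0.4587 / (1 + (14/10 − 1) × 0.4587)
   = 0.6422 / 1.1835 = 0.543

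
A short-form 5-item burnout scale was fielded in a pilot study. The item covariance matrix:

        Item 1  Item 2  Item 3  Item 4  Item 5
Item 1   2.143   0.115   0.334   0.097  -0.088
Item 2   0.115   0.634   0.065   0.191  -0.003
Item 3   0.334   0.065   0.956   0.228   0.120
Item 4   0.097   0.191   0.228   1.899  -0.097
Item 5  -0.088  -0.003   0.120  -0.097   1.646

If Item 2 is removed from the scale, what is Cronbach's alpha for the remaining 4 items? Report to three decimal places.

Remaining items: Item 1, Item 3, Item 4, Item 5 (k = 4).
sum of item variances = 2.143 + 0.956 + 1.899 + 1.646 = 6.644
σ²_total = 6.644 + 2 × 0.594 = 7.832
α (item deleted) = (4/3)·(1 − 6.644/7.832) = 0.202

α = 0.202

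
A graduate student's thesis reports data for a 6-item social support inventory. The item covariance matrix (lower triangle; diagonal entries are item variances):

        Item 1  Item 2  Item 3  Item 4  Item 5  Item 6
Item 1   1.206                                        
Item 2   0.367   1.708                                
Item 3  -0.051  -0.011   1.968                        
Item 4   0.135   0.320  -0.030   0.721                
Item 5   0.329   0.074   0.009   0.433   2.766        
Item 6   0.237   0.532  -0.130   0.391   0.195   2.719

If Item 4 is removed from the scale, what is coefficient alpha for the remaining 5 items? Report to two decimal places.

α = 0.29

Remaining items: Item 1, Item 2, Item 3, Item 5, Item 6 (k = 5).
ΣVar(i) = 1.206 + 1.708 + 1.968 + 2.766 + 2.719 = 10.367
σ²_total = 10.367 + 2 × 1.551 = 13.469
α (item deleted) = (5/4)·(1 − 10.367/13.469) = 0.29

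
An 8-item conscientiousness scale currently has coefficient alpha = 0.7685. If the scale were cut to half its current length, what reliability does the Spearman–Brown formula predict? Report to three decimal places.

predicted reliability = 0.624

Length factor m = 1/2
α' = m·α / (1 − (1−m)·α)
   = 1/2 × 0.7685 / (1 − (1 − 1/2) × 0.7685)
   = 0.3842 / 0.6158 = 0.624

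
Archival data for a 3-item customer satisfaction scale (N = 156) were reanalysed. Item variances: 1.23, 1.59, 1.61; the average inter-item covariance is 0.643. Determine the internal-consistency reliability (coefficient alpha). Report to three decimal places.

sum of item variances = 1.23 + 1.59 + 1.61 = 4.43
Sum of the 3 distinct covariances = 3 × 0.643 = 1.929
σ²_total = sum of item variances + 2·Σcov = 4.43 + 2 × 1.929 = 8.288
α = (3/2)·(1 − 4.43/8.288) = 0.698

α = 0.698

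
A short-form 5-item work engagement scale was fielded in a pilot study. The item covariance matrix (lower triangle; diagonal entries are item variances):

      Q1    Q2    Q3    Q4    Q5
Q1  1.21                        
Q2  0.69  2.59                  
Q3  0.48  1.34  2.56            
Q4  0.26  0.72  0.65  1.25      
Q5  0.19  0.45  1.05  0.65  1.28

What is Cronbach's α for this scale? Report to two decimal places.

sum of item variances = 1.21 + 2.59 + 2.56 + 1.25 + 1.28 = 8.89
Σ_{i<j} σ_ij = 6.48
σ²_T = 8.89 + 2 × 6.48 = 21.85
α = (k/(k−1))·(1 − sum of item variances/σ²_T) = (5/4)·(1 − 8.89/21.85) = 0.74

Cronbach's α = 0.74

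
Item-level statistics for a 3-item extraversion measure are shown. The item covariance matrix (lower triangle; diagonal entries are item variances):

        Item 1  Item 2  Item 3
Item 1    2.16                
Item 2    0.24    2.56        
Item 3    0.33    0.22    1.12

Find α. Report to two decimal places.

α = 0.32

Σσᵢ² = 2.16 + 2.56 + 1.12 = 5.84
Sum of off-diagonal covariances = 0.79
total variance = 5.84 + 2 × 0.79 = 7.42
α = (k/(k−1))·(1 − Σσᵢ²/total variance) = (3/2)·(1 − 5.84/7.42) = 0.32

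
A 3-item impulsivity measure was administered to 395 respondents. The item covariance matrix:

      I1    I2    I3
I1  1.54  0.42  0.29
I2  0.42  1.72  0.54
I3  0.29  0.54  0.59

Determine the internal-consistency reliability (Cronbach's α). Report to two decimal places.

Cronbach's α = 0.59

Σσᵢ² = 1.54 + 1.72 + 0.59 = 3.85
Sum of the distinct covariances = 1.25
total variance = 3.85 + 2 × 1.25 = 6.35
α = (k/(k−1))·(1 − Σσᵢ²/total variance) = (3/2)·(1 − 3.85/6.35) = 0.59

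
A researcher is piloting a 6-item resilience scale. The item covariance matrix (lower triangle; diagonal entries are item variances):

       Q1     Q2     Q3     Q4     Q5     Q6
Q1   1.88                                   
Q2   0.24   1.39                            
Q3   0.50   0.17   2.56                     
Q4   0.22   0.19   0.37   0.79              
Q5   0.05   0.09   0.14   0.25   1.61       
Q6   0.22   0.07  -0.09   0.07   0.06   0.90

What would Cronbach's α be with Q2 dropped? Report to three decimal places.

α = 0.395

Remaining items: Q1, Q3, Q4, Q5, Q6 (k = 5).
ΣVar(i) = 1.88 + 2.56 + 0.79 + 1.61 + 0.90 = 7.74
σ²_total = 7.74 + 2 × 1.79 = 11.32
α (item deleted) = (5/4)·(1 − 7.74/11.32) = 0.395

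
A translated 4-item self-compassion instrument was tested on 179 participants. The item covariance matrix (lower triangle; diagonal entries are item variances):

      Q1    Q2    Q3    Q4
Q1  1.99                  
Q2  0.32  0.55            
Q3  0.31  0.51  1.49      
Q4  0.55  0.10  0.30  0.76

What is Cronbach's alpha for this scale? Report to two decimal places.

α = 0.62

Σσ²ᵢ = 1.99 + 0.55 + 1.49 + 0.76 = 4.79
Σ_{i<j} σ_ij = 2.09
σ²_total = 4.79 + 2 × 2.09 = 8.97
α = (k/(k−1))·(1 − Σσ²ᵢ/σ²_total) = (4/3)·(1 − 4.79/8.97) = 0.62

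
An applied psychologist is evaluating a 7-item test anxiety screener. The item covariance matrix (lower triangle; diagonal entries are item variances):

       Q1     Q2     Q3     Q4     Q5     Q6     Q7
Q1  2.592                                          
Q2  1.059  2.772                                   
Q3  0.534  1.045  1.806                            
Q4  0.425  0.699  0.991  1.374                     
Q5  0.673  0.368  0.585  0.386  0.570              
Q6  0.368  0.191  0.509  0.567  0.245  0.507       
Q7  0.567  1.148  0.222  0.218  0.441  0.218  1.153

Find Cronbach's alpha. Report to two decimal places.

Cronbach's alpha = 0.79

Σσᵢ² = 2.592 + 2.772 + 1.806 + 1.374 + 0.570 + 0.507 + 1.153 = 10.774
Sum of off-diagonal covariances = 11.459
total variance = 10.774 + 2 × 11.459 = 33.692
α = (k/(k−1))·(1 − Σσᵢ²/total variance) = (7/6)·(1 − 10.774/33.692) = 0.79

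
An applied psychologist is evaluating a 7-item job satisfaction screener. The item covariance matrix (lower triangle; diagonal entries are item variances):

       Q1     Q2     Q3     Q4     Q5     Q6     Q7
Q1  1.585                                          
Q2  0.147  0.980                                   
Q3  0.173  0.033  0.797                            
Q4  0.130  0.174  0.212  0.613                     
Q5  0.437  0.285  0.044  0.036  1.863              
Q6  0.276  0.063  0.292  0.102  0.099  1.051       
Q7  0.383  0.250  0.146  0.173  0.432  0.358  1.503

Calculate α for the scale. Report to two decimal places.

α = 0.59

Σσ²ᵢ = 1.585 + 0.980 + 0.797 + 0.613 + 1.863 + 1.051 + 1.503 = 8.392
Σ_{i<j} σ_ij = 4.245
Var(T) = 8.392 + 2 × 4.245 = 16.882
α = (k/(k−1))·(1 − Σσ²ᵢ/Var(T)) = (7/6)·(1 − 8.392/16.882) = 0.59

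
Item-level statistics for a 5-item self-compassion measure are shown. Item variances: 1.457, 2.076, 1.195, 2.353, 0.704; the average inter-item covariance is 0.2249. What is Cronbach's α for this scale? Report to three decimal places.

Cronbach's α = 0.458

Σσᵢ² = 1.457 + 2.076 + 1.195 + 2.353 + 0.704 = 7.785
Sum of the 10 distinct covariances = 10 × 0.2249 = 2.2490
Var(T) = Σσᵢ² + 2·Σcov = 7.785 + 2 × 2.2490 = 12.2830
α = (5/4)·(1 − 7.785/12.2830) = 0.458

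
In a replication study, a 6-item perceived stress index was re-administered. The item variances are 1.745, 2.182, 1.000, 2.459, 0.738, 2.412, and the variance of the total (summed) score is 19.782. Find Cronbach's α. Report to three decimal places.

α = 0.561

Σσ²ᵢ = 1.745 + 2.182 + 1.000 + 2.459 + 0.738 + 2.412 = 10.536
α = (k/(k−1))·(1 − Σσ²ᵢ/σ²_total) = (6/5)·(1 − 10.536/19.782) = 0.561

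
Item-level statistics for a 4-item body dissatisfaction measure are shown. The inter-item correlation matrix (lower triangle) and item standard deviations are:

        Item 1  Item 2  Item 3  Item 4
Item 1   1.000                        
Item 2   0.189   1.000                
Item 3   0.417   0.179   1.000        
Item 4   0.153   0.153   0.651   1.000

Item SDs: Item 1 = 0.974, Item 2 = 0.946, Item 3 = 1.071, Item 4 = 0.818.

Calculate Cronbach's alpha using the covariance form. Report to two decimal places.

α = 0.62

Σσ²ᵢ = 0.974² + 0.946² + 1.071² + 0.818² = 3.6598
Covariances σ_ij = r_ij · s_i · s_j:
  σ(Item 1,Item 2) = 0.189 × 0.974 × 0.946 = 0.1741
  σ(Item 1,Item 3) = 0.417 × 0.974 × 1.071 = 0.4350
  σ(Item 1,Item 4) = 0.153 × 0.974 × 0.818 = 0.1219
  σ(Item 2,Item 3) = 0.179 × 0.946 × 1.071 = 0.1814
  σ(Item 2,Item 4) = 0.153 × 0.946 × 0.818 = 0.1184
  σ(Item 3,Item 4) = 0.651 × 1.071 × 0.818 = 0.5703
σ²_T = Σσ²ᵢ + 2·Σσ_ij = 3.6598 + 2 × 1.6011 = 6.8620
α = (4/3)·(1 − 3.6598/6.8620) = 0.62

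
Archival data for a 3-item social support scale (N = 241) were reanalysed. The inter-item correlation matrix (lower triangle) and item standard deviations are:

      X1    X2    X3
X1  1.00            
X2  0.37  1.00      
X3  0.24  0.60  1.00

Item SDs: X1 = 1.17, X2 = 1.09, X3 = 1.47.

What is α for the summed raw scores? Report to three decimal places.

Σσ²ᵢ = 1.17² + 1.09² + 1.47² = 4.7179
Covariances σ_ij = r_ij · s_i · s_j:
  σ(X1,X2) = 0.37 × 1.17 × 1.09 = 0.4719
  σ(X1,X3) = 0.24 × 1.17 × 1.47 = 0.4128
  σ(X2,X3) = 0.60 × 1.09 × 1.47 = 0.9614
σ²_T = Σσ²ᵢ + 2·Σσ_ij = 4.7179 + 2 × 1.8461 = 8.4101
α = (3/2)·(1 − 4.7179/8.4101) = 0.659

α = 0.659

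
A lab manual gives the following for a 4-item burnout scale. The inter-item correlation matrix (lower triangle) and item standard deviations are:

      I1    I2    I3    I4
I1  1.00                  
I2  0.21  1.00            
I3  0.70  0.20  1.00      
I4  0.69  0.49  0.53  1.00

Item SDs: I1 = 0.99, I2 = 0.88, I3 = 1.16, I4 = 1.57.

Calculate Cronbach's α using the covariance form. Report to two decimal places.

Σσ²ᵢ = 0.99² + 0.88² + 1.16² + 1.57² = 5.5650
Covariances σ_ij = r_ij · s_i · s_j:
  σ(I1,I2) = 0.21 × 0.99 × 0.88 = 0.1830
  σ(I1,I3) = 0.70 × 0.99 × 1.16 = 0.8039
  σ(I1,I4) = 0.69 × 0.99 × 1.57 = 1.0725
  σ(I2,I3) = 0.20 × 0.88 × 1.16 = 0.2042
  σ(I2,I4) = 0.49 × 0.88 × 1.57 = 0.6770
  σ(I3,I4) = 0.53 × 1.16 × 1.57 = 0.9652
σ²_T = Σσ²ᵢ + 2·Σσ_ij = 5.5650 + 2 × 3.9058 = 13.3766
α = (4/3)·(1 − 5.5650/13.3766) = 0.78

Cronbach's α = 0.78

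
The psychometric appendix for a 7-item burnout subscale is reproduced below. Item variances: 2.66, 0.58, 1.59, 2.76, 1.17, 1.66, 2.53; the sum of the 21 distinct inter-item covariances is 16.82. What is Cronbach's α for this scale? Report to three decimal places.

α = 0.842

ΣVar(i) = 2.66 + 0.58 + 1.59 + 2.76 + 1.17 + 1.66 + 2.53 = 12.95
Sum of distinct covariances = 16.82
σ²_T = ΣVar(i) + 2·Σcov = 12.95 + 2 × 16.82 = 46.59
α = (7/6)·(1 − 12.95/46.59) = 0.842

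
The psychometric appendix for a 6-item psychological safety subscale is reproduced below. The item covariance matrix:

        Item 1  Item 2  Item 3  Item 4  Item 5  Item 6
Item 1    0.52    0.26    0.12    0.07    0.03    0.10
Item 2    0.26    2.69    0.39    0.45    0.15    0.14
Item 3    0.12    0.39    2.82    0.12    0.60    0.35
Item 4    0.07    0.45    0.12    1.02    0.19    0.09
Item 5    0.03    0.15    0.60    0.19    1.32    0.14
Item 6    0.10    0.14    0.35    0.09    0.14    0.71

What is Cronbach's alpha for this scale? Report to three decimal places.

α = 0.496

ΣVar(i) = 0.52 + 2.69 + 2.82 + 1.02 + 1.32 + 0.71 = 9.08
Sum of off-diagonal covariances = 3.20
total variance = 9.08 + 2 × 3.20 = 15.48
α = (k/(k−1))·(1 − ΣVar(i)/total variance) = (6/5)·(1 − 9.08/15.48) = 0.496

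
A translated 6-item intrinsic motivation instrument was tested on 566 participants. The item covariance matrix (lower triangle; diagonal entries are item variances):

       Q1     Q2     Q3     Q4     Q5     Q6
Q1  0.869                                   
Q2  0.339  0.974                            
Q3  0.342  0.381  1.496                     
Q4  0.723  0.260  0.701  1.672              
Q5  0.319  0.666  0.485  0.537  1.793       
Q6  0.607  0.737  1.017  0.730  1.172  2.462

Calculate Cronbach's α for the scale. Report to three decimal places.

sum of item variances = 0.869 + 0.974 + 1.496 + 1.672 + 1.793 + 2.462 = 9.266
Sum of the distinct covariances = 9.016
σ²_total = 9.266 + 2 × 9.016 = 27.298
α = (k/(k−1))·(1 − sum of item variances/σ²_total) = (6/5)·(1 − 9.266/27.298) = 0.793

α = 0.793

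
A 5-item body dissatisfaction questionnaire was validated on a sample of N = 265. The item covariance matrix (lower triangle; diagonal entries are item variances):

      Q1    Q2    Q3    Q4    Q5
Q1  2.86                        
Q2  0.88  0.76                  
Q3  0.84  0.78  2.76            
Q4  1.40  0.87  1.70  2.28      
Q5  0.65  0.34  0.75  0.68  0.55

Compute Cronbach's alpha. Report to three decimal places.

α = 0.823

Σσ²ᵢ = 2.86 + 0.76 + 2.76 + 2.28 + 0.55 = 9.21
Σ_{i<j} σ_ij = 8.89
σ²_total = 9.21 + 2 × 8.89 = 26.99
α = (k/(k−1))·(1 − Σσ²ᵢ/σ²_total) = (5/4)·(1 − 9.21/26.99) = 0.823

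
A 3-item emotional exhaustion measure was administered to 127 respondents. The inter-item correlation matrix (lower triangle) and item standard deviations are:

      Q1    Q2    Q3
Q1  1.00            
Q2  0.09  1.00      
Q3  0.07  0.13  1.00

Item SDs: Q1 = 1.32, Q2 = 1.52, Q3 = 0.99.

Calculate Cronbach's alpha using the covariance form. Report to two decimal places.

Σσ²ᵢ = 1.32² + 1.52² + 0.99² = 5.0329
Covariances σ_ij = r_ij · s_i · s_j:
  σ(Q1,Q2) = 0.09 × 1.32 × 1.52 = 0.1806
  σ(Q1,Q3) = 0.07 × 1.32 × 0.99 = 0.0915
  σ(Q2,Q3) = 0.13 × 1.52 × 0.99 = 0.1956
σ²_T = Σσ²ᵢ + 2·Σσ_ij = 5.0329 + 2 × 0.4677 = 5.9683
α = (3/2)·(1 − 5.0329/5.9683) = 0.24

α = 0.24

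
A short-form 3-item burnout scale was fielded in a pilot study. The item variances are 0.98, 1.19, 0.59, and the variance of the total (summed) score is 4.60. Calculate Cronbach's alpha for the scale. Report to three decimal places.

α = 0.600

ΣVar(i) = 0.98 + 1.19 + 0.59 = 2.76
α = (k/(k−1))·(1 − ΣVar(i)/σ²_T) = (3/2)·(1 − 2.76/4.60) = 0.600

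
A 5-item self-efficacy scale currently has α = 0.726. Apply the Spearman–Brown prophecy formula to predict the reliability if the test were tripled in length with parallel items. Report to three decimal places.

predicted reliability = 0.888

Length factor m = 3
α' = m·α / (1 + (m−1)·α)
   = 3 × 0.726 / (1 + (3 − 1) × 0.726)
   = 2.1780 / 2.4520 = 0.888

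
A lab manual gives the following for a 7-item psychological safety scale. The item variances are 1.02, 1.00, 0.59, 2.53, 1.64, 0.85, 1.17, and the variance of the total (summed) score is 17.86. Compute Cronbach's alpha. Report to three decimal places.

ΣVar(i) = 1.02 + 1.00 + 0.59 + 2.53 + 1.64 + 0.85 + 1.17 = 8.80
α = (k/(k−1))·(1 − ΣVar(i)/total variance) = (7/6)·(1 − 8.80/17.86) = 0.592

Cronbach's alpha = 0.592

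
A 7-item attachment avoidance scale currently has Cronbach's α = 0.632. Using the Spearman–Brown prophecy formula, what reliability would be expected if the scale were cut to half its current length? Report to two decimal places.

predicted reliability = 0.46

Length factor m = 1/2
α' = m·α / (1 − (1−m)·α)
   = 1/2 × 0.632 / (1 − (1 − 1/2) × 0.632)
   = 0.3160 / 0.6840 = 0.46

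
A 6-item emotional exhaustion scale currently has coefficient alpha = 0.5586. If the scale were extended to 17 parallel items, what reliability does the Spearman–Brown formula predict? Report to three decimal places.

predicted reliability = 0.782

Length factor m = 17/6 = 2.8333
α' = m·α / (1 + (m−1)·α)
   = 17/6 × 0.5586 / (1 + (17/6 − 1) × 0.5586)
   = 1.5827 / 2.0241 = 0.782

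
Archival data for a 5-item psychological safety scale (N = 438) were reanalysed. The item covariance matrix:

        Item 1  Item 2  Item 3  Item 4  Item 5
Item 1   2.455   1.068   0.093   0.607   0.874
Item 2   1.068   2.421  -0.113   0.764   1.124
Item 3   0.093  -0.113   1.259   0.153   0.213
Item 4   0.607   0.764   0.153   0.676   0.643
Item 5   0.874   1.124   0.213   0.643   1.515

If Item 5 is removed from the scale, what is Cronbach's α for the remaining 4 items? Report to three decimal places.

Remaining items: Item 1, Item 2, Item 3, Item 4 (k = 4).
ΣVar(i) = 2.455 + 2.421 + 1.259 + 0.676 = 6.811
σ²_T = 6.811 + 2 × 2.572 = 11.955
α (item deleted) = (4/3)·(1 − 6.811/11.955) = 0.574

Cronbach's α = 0.574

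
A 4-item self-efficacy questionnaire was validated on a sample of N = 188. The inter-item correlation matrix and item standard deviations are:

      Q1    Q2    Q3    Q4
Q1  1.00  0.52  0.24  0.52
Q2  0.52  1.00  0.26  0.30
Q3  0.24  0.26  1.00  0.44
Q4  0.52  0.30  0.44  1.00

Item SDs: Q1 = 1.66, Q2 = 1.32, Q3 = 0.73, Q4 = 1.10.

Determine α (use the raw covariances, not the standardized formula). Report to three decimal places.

Σσ²ᵢ = 1.66² + 1.32² + 0.73² + 1.10² = 6.2409
Covariances σ_ij = r_ij · s_i · s_j:
  σ(Q1,Q2) = 0.52 × 1.66 × 1.32 = 1.1394
  σ(Q1,Q3) = 0.24 × 1.66 × 0.73 = 0.2908
  σ(Q1,Q4) = 0.52 × 1.66 × 1.10 = 0.9495
  σ(Q2,Q3) = 0.26 × 1.32 × 0.73 = 0.2505
  σ(Q2,Q4) = 0.30 × 1.32 × 1.10 = 0.4356
  σ(Q3,Q4) = 0.44 × 0.73 × 1.10 = 0.3533
σ²_T = Σσ²ᵢ + 2·Σσ_ij = 6.2409 + 2 × 3.4191 = 13.0791
α = (4/3)·(1 − 6.2409/13.0791) = 0.697

α = 0.697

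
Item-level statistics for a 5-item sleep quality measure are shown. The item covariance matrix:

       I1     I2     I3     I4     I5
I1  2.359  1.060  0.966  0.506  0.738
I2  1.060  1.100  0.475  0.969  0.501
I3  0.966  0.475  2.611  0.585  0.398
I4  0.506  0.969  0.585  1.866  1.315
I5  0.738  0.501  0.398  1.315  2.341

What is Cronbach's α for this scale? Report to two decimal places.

α = 0.74

sum of item variances = 2.359 + 1.100 + 2.611 + 1.866 + 2.341 = 10.277
Sum of the distinct covariances = 7.513
total variance = 10.277 + 2 × 7.513 = 25.303
α = (k/(k−1))·(1 − sum of item variances/total variance) = (5/4)·(1 − 10.277/25.303) = 0.74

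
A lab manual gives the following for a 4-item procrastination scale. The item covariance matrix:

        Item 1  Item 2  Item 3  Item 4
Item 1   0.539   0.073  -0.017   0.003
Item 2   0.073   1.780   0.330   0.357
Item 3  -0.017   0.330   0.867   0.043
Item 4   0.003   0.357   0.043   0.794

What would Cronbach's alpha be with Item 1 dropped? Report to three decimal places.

Remaining items: Item 2, Item 3, Item 4 (k = 3).
Σσ²ᵢ = 1.780 + 0.867 + 0.794 = 3.441
σ²_total = 3.441 + 2 × 0.730 = 4.901
α (item deleted) = (3/2)·(1 − 3.441/4.901) = 0.447

α = 0.447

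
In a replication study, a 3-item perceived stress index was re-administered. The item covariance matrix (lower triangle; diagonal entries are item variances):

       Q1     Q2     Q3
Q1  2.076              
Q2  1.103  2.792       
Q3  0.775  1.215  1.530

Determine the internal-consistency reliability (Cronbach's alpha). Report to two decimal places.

Σσ²ᵢ = 2.076 + 2.792 + 1.530 = 6.398
Sum of off-diagonal covariances = 3.093
Var(T) = 6.398 + 2 × 3.093 = 12.584
α = (k/(k−1))·(1 − Σσ²ᵢ/Var(T)) = (3/2)·(1 − 6.398/12.584) = 0.74

α = 0.74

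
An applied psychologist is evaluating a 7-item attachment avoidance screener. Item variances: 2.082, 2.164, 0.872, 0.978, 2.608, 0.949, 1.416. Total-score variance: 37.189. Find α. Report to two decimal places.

α = 0.82

sum of item variances = 2.082 + 2.164 + 0.872 + 0.978 + 2.608 + 0.949 + 1.416 = 11.069
α = (k/(k−1))·(1 − sum of item variances/total variance) = (7/6)·(1 − 11.069/37.189) = 0.82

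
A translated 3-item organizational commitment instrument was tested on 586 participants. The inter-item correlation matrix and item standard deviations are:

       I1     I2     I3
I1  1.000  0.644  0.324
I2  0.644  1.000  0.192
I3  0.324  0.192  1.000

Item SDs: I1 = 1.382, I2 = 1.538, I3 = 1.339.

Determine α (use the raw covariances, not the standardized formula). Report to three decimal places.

α = 0.657

Σσ²ᵢ = 1.382² + 1.538² + 1.339² = 6.0683
Covariances σ_ij = r_ij · s_i · s_j:
  σ(I1,I2) = 0.644 × 1.382 × 1.538 = 1.3688
  σ(I1,I3) = 0.324 × 1.382 × 1.339 = 0.5996
  σ(I2,I3) = 0.192 × 1.538 × 1.339 = 0.3954
σ²_T = Σσ²ᵢ + 2·Σσ_ij = 6.0683 + 2 × 2.3638 = 10.7959
α = (3/2)·(1 − 6.0683/10.7959) = 0.657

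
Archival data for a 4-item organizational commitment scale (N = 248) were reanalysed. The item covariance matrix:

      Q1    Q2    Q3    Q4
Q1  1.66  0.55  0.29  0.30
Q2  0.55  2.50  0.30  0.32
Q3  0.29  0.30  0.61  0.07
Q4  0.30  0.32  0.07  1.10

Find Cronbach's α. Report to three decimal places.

Cronbach's α = 0.512

Σσᵢ² = 1.66 + 2.50 + 0.61 + 1.10 = 5.87
Sum of the distinct covariances = 1.83
σ²_T = 5.87 + 2 × 1.83 = 9.53
α = (k/(k−1))·(1 − Σσᵢ²/σ²_T) = (4/3)·(1 − 5.87/9.53) = 0.512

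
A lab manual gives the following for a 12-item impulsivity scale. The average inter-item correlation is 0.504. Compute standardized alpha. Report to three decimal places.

α = 0.924

Standardized α = k·r̄ / (1 + (k−1)·r̄) = 12 × 0.504 / (1 + 11 × 0.504)
  = 6.0480 / 6.5440 = 0.924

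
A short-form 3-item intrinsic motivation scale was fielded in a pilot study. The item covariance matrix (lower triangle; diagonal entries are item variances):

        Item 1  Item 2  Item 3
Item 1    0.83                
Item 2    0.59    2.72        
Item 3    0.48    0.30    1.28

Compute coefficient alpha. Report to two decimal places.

ΣVar(i) = 0.83 + 2.72 + 1.28 = 4.83
Sum of off-diagonal covariances = 1.37
Var(T) = 4.83 + 2 × 1.37 = 7.57
α = (k/(k−1))·(1 − ΣVar(i)/Var(T)) = (3/2)·(1 − 4.83/7.57) = 0.54

coefficient alpha = 0.54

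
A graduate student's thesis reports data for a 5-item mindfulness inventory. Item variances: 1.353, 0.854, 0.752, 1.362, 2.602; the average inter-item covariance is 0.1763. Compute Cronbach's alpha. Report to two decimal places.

Cronbach's alpha = 0.42

sum of item variances = 1.353 + 0.854 + 0.752 + 1.362 + 2.602 = 6.923
Sum of the 10 distinct covariances = 10 × 0.1763 = 1.7630
Var(T) = sum of item variances + 2·Σcov = 6.923 + 2 × 1.7630 = 10.4490
α = (5/4)·(1 − 6.923/10.4490) = 0.42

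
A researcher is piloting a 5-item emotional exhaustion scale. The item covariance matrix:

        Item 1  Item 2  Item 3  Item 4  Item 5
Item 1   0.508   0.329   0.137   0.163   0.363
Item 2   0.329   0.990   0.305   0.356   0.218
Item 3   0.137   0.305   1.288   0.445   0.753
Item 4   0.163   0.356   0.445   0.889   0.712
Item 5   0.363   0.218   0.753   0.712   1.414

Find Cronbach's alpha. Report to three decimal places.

α = 0.747

Σσ²ᵢ = 0.508 + 0.990 + 1.288 + 0.889 + 1.414 = 5.089
Sum of off-diagonal covariances = 3.781
σ²_total = 5.089 + 2 × 3.781 = 12.651
α = (k/(k−1))·(1 − Σσ²ᵢ/σ²_total) = (5/4)·(1 − 5.089/12.651) = 0.747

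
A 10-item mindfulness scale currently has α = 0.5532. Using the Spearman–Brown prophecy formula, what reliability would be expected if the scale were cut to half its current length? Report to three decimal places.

predicted reliability = 0.382

Length factor m = 1/2
α' = m·α / (1 − (1−m)·α)
   = 1/2 × 0.5532 / (1 − (1 − 1/2) × 0.5532)
   = 0.2766 / 0.7234 = 0.382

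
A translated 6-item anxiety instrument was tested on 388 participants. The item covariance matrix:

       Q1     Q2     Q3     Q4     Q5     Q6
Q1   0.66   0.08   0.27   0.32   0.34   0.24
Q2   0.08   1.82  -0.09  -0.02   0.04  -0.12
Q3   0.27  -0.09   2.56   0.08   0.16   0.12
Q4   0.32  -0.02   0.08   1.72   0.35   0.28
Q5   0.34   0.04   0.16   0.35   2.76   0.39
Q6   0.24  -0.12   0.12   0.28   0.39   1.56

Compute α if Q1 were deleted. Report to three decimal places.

Remaining items: Q2, Q3, Q4, Q5, Q6 (k = 5).
Σσ²ᵢ = 1.82 + 2.56 + 1.72 + 2.76 + 1.56 = 10.42
σ²_T = 10.42 + 2 × 1.19 = 12.80
α (item deleted) = (5/4)·(1 − 10.42/12.80) = 0.232

α = 0.232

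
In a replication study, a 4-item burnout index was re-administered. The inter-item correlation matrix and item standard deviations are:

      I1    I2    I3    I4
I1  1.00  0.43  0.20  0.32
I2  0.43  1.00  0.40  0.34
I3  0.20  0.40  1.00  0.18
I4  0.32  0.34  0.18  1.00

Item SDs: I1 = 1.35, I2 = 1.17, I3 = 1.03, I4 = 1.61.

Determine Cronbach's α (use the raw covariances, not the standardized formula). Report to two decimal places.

Σσ²ᵢ = 1.35² + 1.17² + 1.03² + 1.61² = 6.8444
Covariances σ_ij = r_ij · s_i · s_j:
  σ(I1,I2) = 0.43 × 1.35 × 1.17 = 0.6792
  σ(I1,I3) = 0.20 × 1.35 × 1.03 = 0.2781
  σ(I1,I4) = 0.32 × 1.35 × 1.61 = 0.6955
  σ(I2,I3) = 0.40 × 1.17 × 1.03 = 0.4820
  σ(I2,I4) = 0.34 × 1.17 × 1.61 = 0.6405
  σ(I3,I4) = 0.18 × 1.03 × 1.61 = 0.2985
σ²_T = Σσ²ᵢ + 2·Σσ_ij = 6.8444 + 2 × 3.0738 = 12.9920
α = (4/3)·(1 − 6.8444/12.9920) = 0.63

Cronbach's α = 0.63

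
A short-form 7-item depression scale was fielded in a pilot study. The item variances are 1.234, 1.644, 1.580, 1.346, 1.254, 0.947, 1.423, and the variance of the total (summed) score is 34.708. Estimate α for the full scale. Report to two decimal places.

α = 0.85

ΣVar(i) = 1.234 + 1.644 + 1.580 + 1.346 + 1.254 + 0.947 + 1.423 = 9.428
α = (k/(k−1))·(1 − ΣVar(i)/σ²_T) = (7/6)·(1 − 9.428/34.708) = 0.85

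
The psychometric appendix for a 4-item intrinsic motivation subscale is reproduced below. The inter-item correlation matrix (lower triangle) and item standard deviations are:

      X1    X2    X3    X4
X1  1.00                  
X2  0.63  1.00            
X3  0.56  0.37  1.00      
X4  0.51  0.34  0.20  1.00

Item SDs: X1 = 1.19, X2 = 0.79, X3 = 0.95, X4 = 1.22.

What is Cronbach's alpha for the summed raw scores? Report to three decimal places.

α = 0.745

Σσ²ᵢ = 1.19² + 0.79² + 0.95² + 1.22² = 4.4311
Covariances σ_ij = r_ij · s_i · s_j:
  σ(X1,X2) = 0.63 × 1.19 × 0.79 = 0.5923
  σ(X1,X3) = 0.56 × 1.19 × 0.95 = 0.6331
  σ(X1,X4) = 0.51 × 1.19 × 1.22 = 0.7404
  σ(X2,X3) = 0.37 × 0.79 × 0.95 = 0.2777
  σ(X2,X4) = 0.34 × 0.79 × 1.22 = 0.3277
  σ(X3,X4) = 0.20 × 0.95 × 1.22 = 0.2318
σ²_T = Σσ²ᵢ + 2·Σσ_ij = 4.4311 + 2 × 2.8030 = 10.0371
α = (4/3)·(1 − 4.4311/10.0371) = 0.745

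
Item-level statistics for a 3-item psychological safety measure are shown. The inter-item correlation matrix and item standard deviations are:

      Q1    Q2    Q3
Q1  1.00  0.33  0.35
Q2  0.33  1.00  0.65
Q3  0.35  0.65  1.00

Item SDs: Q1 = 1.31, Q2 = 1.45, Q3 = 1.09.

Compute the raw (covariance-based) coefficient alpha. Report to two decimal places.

α = 0.69

Σσ²ᵢ = 1.31² + 1.45² + 1.09² = 5.0067
Covariances σ_ij = r_ij · s_i · s_j:
  σ(Q1,Q2) = 0.33 × 1.31 × 1.45 = 0.6268
  σ(Q1,Q3) = 0.35 × 1.31 × 1.09 = 0.4998
  σ(Q2,Q3) = 0.65 × 1.45 × 1.09 = 1.0273
σ²_T = Σσ²ᵢ + 2·Σσ_ij = 5.0067 + 2 × 2.1539 = 9.3145
α = (3/2)·(1 − 5.0067/9.3145) = 0.69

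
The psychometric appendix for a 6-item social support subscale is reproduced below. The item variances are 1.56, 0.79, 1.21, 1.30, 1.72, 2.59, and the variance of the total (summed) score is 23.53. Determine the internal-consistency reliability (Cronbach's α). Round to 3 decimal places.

Σσ²ᵢ = 1.56 + 0.79 + 1.21 + 1.30 + 1.72 + 2.59 = 9.17
α = (k/(k−1))·(1 − Σσ²ᵢ/σ²_T) = (6/5)·(1 − 9.17/23.53) = 0.732

Cronbach's α = 0.732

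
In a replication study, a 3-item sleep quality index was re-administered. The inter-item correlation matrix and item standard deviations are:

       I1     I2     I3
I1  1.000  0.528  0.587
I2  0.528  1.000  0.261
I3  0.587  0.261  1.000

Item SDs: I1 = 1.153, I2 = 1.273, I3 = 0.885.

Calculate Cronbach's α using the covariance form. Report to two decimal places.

Σσ²ᵢ = 1.153² + 1.273² + 0.885² = 3.7332
Covariances σ_ij = r_ij · s_i · s_j:
  σ(I1,I2) = 0.528 × 1.153 × 1.273 = 0.7750
  σ(I1,I3) = 0.587 × 1.153 × 0.885 = 0.5990
  σ(I2,I3) = 0.261 × 1.273 × 0.885 = 0.2940
σ²_T = Σσ²ᵢ + 2·Σσ_ij = 3.7332 + 2 × 1.6680 = 7.0692
α = (3/2)·(1 − 3.7332/7.0692) = 0.71

α = 0.71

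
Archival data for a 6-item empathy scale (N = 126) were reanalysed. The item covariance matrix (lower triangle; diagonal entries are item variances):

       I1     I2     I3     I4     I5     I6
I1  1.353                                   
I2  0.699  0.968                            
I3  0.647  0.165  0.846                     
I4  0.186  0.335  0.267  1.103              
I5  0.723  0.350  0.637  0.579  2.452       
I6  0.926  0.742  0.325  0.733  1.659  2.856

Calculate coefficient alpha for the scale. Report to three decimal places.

Σσ²ᵢ = 1.353 + 0.968 + 0.846 + 1.103 + 2.452 + 2.856 = 9.578
Sum of off-diagonal covariances = 8.973
σ²_T = 9.578 + 2 × 8.973 = 27.524
α = (k/(k−1))·(1 − Σσ²ᵢ/σ²_T) = (6/5)·(1 − 9.578/27.524) = 0.782

α = 0.782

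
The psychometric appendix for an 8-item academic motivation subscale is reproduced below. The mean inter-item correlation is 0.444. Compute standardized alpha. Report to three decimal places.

Standardized α = k·r̄ / (1 + (k−1)·r̄) = 8 × 0.444 / (1 + 7 × 0.444)
  = 3.5520 / 4.1080 = 0.865

standardized alpha = 0.865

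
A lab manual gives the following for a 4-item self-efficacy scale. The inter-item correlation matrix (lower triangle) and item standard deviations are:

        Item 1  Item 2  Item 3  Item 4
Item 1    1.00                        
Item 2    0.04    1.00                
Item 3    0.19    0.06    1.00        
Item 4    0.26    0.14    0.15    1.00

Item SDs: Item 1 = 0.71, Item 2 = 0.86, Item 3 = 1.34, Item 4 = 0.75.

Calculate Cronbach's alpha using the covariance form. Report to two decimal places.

Σσ²ᵢ = 0.71² + 0.86² + 1.34² + 0.75² = 3.6018
Covariances σ_ij = r_ij · s_i · s_j:
  σ(Item 1,Item 2) = 0.04 × 0.71 × 0.86 = 0.0244
  σ(Item 1,Item 3) = 0.19 × 0.71 × 1.34 = 0.1808
  σ(Item 1,Item 4) = 0.26 × 0.71 × 0.75 = 0.1384
  σ(Item 2,Item 3) = 0.06 × 0.86 × 1.34 = 0.0691
  σ(Item 2,Item 4) = 0.14 × 0.86 × 0.75 = 0.0903
  σ(Item 3,Item 4) = 0.15 × 1.34 × 0.75 = 0.1507
σ²_T = Σσ²ᵢ + 2·Σσ_ij = 3.6018 + 2 × 0.6537 = 4.9092
α = (4/3)·(1 − 3.6018/4.9092) = 0.36

α = 0.36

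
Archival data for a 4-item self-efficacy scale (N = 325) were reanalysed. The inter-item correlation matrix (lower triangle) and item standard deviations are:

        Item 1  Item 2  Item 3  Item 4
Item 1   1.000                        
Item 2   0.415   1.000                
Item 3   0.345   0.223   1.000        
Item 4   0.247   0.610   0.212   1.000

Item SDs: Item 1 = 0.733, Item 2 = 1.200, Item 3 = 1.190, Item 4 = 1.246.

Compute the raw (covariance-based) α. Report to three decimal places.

α = 0.662

Σσ²ᵢ = 0.733² + 1.200² + 1.190² + 1.246² = 4.9459
Covariances σ_ij = r_ij · s_i · s_j:
  σ(Item 1,Item 2) = 0.415 × 0.733 × 1.200 = 0.3650
  σ(Item 1,Item 3) = 0.345 × 0.733 × 1.190 = 0.3009
  σ(Item 1,Item 4) = 0.247 × 0.733 × 1.246 = 0.2256
  σ(Item 2,Item 3) = 0.223 × 1.200 × 1.190 = 0.3184
  σ(Item 2,Item 4) = 0.610 × 1.200 × 1.246 = 0.9121
  σ(Item 3,Item 4) = 0.212 × 1.190 × 1.246 = 0.3143
σ²_T = Σσ²ᵢ + 2·Σσ_ij = 4.9459 + 2 × 2.4363 = 9.8185
α = (4/3)·(1 − 4.9459/9.8185) = 0.662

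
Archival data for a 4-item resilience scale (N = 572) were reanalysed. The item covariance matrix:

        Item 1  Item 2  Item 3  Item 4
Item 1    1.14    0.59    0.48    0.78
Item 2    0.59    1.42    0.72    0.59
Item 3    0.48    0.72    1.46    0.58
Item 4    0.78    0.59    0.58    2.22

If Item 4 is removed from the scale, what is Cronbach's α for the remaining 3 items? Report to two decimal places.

Remaining items: Item 1, Item 2, Item 3 (k = 3).
Σσ²ᵢ = 1.14 + 1.42 + 1.46 = 4.02
Var(T) = 4.02 + 2 × 1.79 = 7.60
α (item deleted) = (3/2)·(1 − 4.02/7.60) = 0.71

Cronbach's α = 0.71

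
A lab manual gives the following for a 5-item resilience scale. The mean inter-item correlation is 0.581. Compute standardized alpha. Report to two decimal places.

standardized alpha = 0.87

Standardized α = k·r̄ / (1 + (k−1)·r̄) = 5 × 0.581 / (1 + 4 × 0.581)
  = 2.9050 / 3.3240 = 0.87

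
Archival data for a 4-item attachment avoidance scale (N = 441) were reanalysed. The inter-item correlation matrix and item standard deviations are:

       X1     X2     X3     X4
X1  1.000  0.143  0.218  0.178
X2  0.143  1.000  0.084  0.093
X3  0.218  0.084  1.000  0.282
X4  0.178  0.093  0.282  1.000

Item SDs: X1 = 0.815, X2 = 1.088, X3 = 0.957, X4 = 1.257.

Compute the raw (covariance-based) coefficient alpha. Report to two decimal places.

α = 0.43

Σσ²ᵢ = 0.815² + 1.088² + 0.957² + 1.257² = 4.3439
Covariances σ_ij = r_ij · s_i · s_j:
  σ(X1,X2) = 0.143 × 0.815 × 1.088 = 0.1268
  σ(X1,X3) = 0.218 × 0.815 × 0.957 = 0.1700
  σ(X1,X4) = 0.178 × 0.815 × 1.257 = 0.1824
  σ(X2,X3) = 0.084 × 1.088 × 0.957 = 0.0875
  σ(X2,X4) = 0.093 × 1.088 × 1.257 = 0.1272
  σ(X3,X4) = 0.282 × 0.957 × 1.257 = 0.3392
σ²_T = Σσ²ᵢ + 2·Σσ_ij = 4.3439 + 2 × 1.0331 = 6.4101
α = (4/3)·(1 − 4.3439/6.4101) = 0.43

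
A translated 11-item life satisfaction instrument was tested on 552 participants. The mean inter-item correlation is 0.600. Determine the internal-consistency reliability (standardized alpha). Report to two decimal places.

α = 0.94

Standardized α = k·r̄ / (1 + (k−1)·r̄) = 11 × 0.600 / (1 + 10 × 0.600)
  = 6.6000 / 7.0000 = 0.94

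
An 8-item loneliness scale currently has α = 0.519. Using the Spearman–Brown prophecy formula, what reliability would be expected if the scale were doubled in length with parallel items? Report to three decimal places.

predicted reliability = 0.683

Length factor m = 2
α' = m·α / (1 + (m−1)·α)
   = 2 × 0.519 / (1 + (2 − 1) × 0.519)
   = 1.0380 / 1.5190 = 0.683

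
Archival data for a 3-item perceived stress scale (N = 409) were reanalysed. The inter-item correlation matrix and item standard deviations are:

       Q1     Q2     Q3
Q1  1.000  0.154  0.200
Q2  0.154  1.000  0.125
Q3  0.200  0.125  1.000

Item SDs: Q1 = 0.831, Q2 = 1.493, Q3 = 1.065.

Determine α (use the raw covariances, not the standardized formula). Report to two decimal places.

α = 0.33

Σσ²ᵢ = 0.831² + 1.493² + 1.065² = 4.0538
Covariances σ_ij = r_ij · s_i · s_j:
  σ(Q1,Q2) = 0.154 × 0.831 × 1.493 = 0.1911
  σ(Q1,Q3) = 0.200 × 0.831 × 1.065 = 0.1770
  σ(Q2,Q3) = 0.125 × 1.493 × 1.065 = 0.1988
σ²_T = Σσ²ᵢ + 2·Σσ_ij = 4.0538 + 2 × 0.5669 = 5.1876
α = (3/2)·(1 − 4.0538/5.1876) = 0.33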